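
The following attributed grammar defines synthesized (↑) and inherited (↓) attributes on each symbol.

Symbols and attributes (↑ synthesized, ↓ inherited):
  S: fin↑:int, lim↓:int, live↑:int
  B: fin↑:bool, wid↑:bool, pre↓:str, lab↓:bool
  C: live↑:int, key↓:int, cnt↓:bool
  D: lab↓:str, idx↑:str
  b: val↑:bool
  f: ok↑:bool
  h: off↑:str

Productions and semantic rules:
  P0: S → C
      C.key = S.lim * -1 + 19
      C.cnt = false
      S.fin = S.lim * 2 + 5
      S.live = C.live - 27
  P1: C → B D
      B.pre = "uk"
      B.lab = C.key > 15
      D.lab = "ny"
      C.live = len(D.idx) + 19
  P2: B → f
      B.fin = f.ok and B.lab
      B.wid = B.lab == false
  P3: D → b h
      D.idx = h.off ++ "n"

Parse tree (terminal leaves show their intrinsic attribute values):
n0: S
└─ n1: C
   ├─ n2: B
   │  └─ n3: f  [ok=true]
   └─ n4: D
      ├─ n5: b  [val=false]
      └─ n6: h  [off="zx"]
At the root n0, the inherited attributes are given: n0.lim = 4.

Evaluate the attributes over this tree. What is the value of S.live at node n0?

-5

1. n0.lim = 4  [given at root]
2. n1.key = 15  [S.lim * -1 + 19]
3. n1.cnt = false  [false]
4. n2.pre = "uk"  ["uk"]
5. n2.lab = false  [C.key > 15]
6. n3.ok = true  [terminal]
7. n2.fin = false  [f.ok and B.lab]
8. n2.wid = true  [B.lab == false]
9. n4.lab = "ny"  ["ny"]
10. n5.val = false  [terminal]
11. n6.off = "zx"  [terminal]
12. n4.idx = "zxn"  [h.off ++ "n"]
13. n1.live = 22  [len(D.idx) + 19]
14. n0.fin = 13  [S.lim * 2 + 5]
15. n0.live = -5  [C.live - 27]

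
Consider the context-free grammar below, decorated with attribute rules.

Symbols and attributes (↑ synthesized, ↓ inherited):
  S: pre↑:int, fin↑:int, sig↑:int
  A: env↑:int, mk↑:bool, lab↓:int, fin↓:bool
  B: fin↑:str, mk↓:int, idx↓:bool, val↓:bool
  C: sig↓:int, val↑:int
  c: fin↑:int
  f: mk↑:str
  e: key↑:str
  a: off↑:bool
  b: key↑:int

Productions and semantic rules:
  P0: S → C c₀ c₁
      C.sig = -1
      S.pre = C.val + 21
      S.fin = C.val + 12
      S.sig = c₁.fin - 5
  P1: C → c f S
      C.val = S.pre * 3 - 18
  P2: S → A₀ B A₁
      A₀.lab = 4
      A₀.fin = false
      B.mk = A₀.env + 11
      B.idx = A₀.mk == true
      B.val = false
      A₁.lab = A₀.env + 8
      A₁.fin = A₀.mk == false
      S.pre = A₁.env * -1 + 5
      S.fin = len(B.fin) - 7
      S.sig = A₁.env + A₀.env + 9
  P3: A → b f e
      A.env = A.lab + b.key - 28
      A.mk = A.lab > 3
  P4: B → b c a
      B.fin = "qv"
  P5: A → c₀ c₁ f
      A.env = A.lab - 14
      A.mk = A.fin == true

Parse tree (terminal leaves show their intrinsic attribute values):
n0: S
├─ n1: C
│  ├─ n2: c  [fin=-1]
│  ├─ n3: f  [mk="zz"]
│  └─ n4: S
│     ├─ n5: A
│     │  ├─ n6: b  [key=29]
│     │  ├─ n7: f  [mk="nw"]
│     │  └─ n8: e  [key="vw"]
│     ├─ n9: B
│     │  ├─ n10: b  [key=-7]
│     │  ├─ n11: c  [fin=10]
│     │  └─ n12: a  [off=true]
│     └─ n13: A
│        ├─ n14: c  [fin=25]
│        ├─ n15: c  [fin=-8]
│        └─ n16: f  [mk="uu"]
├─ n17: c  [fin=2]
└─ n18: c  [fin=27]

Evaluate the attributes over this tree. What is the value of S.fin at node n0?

12

1. n1.sig = -1  [-1]
2. n2.fin = -1  [terminal]
3. n3.mk = "zz"  [terminal]
4. n5.lab = 4  [4]
5. n5.fin = false  [false]
6. n6.key = 29  [terminal]
7. n7.mk = "nw"  [terminal]
8. n8.key = "vw"  [terminal]
9. n5.env = 5  [A.lab + b.key - 28]
10. n5.mk = true  [A.lab > 3]
11. n9.mk = 16  [A₀.env + 11]
12. n9.idx = true  [A₀.mk == true]
13. n9.val = false  [false]
14. n10.key = -7  [terminal]
15. n11.fin = 10  [terminal]
16. n12.off = true  [terminal]
17. n9.fin = "qv"  ["qv"]
18. n13.lab = 13  [A₀.env + 8]
19. n13.fin = false  [A₀.mk == false]
20. n14.fin = 25  [terminal]
21. n15.fin = -8  [terminal]
22. n16.mk = "uu"  [terminal]
23. n13.env = -1  [A.lab - 14]
24. n13.mk = false  [A.fin == true]
25. n4.pre = 6  [A₁.env * -1 + 5]
26. n4.fin = -5  [len(B.fin) - 7]
27. n4.sig = 13  [A₁.env + A₀.env + 9]
28. n1.val = 0  [S.pre * 3 - 18]
29. n17.fin = 2  [terminal]
30. n18.fin = 27  [terminal]
31. n0.pre = 21  [C.val + 21]
32. n0.fin = 12  [C.val + 12]
33. n0.sig = 22  [c₁.fin - 5]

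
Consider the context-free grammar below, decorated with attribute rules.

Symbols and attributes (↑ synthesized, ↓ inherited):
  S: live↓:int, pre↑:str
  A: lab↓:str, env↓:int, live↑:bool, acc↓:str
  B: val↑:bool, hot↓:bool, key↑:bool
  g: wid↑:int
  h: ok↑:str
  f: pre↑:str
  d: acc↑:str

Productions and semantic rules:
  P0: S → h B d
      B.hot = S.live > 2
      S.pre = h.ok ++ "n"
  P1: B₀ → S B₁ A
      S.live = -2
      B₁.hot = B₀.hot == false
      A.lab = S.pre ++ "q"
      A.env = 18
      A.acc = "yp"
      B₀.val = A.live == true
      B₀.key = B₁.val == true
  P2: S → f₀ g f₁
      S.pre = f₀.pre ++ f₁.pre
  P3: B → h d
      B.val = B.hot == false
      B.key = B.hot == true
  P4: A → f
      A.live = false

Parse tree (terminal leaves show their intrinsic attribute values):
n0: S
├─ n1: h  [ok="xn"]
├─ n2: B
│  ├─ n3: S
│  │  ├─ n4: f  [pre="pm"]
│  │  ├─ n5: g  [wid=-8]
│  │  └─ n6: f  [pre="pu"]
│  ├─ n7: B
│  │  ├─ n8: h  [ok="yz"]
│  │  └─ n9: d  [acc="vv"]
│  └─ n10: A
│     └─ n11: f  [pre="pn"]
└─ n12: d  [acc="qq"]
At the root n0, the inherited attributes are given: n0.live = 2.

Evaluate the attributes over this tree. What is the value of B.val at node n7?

false

1. n0.live = 2  [given at root]
2. n1.ok = "xn"  [terminal]
3. n2.hot = false  [S.live > 2]
4. n3.live = -2  [-2]
5. n4.pre = "pm"  [terminal]
6. n5.wid = -8  [terminal]
7. n6.pre = "pu"  [terminal]
8. n3.pre = "pmpu"  [f₀.pre ++ f₁.pre]
9. n7.hot = true  [B₀.hot == false]
10. n8.ok = "yz"  [terminal]
11. n9.acc = "vv"  [terminal]
12. n7.val = false  [B.hot == false]
13. n7.key = true  [B.hot == true]
14. n10.lab = "pmpuq"  [S.pre ++ "q"]
15. n10.env = 18  [18]
16. n10.acc = "yp"  ["yp"]
17. n11.pre = "pn"  [terminal]
18. n10.live = false  [false]
19. n2.val = false  [A.live == true]
20. n2.key = false  [B₁.val == true]
21. n12.acc = "qq"  [terminal]
22. n0.pre = "xnn"  [h.ok ++ "n"]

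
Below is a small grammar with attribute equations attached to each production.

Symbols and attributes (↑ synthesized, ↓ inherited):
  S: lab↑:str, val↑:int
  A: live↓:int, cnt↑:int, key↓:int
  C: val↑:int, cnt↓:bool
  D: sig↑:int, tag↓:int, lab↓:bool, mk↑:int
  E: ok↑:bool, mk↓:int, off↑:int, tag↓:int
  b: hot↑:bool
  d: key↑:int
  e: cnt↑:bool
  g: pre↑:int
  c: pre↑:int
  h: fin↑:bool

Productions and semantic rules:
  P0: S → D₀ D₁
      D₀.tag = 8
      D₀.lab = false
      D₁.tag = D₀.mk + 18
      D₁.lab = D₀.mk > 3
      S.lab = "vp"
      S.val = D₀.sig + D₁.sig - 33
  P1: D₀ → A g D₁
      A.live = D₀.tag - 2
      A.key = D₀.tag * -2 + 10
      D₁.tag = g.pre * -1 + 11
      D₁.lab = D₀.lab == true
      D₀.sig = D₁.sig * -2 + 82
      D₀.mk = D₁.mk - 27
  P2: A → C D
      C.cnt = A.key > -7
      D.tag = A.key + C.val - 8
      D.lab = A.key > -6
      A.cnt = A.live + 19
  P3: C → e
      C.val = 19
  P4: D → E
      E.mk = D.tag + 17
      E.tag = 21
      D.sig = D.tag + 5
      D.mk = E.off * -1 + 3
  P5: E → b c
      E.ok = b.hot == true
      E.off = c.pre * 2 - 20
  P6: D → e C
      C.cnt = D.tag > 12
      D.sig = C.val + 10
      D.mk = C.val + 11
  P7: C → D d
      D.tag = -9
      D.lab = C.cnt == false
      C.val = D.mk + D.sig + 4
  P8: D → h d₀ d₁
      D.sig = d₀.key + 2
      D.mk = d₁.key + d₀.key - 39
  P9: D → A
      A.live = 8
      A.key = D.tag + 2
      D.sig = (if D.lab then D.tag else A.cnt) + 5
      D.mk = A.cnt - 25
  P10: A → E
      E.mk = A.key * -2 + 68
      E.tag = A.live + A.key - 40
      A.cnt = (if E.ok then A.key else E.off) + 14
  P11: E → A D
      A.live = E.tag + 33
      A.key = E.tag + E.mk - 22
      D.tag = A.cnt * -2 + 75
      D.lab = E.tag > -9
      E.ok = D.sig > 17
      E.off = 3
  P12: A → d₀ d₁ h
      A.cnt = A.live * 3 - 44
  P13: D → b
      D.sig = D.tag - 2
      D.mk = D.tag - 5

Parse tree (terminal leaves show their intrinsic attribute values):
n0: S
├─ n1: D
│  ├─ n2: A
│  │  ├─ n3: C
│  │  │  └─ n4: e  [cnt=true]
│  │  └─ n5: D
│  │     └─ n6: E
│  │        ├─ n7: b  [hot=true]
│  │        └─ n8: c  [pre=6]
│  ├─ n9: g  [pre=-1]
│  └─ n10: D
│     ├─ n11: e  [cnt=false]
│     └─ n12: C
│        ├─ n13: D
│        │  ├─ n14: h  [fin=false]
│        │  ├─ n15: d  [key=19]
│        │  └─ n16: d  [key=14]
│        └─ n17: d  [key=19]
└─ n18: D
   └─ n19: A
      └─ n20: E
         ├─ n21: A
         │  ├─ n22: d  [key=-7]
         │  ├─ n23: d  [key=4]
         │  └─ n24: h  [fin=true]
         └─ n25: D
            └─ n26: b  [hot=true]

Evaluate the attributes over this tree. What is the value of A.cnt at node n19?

17

1. n1.tag = 8  [8]
2. n1.lab = false  [false]
3. n2.live = 6  [D₀.tag - 2]
4. n2.key = -6  [D₀.tag * -2 + 10]
5. n3.cnt = true  [A.key > -7]
6. n4.cnt = true  [terminal]
7. n3.val = 19  [19]
8. n5.tag = 5  [A.key + C.val - 8]
9. n5.lab = false  [A.key > -6]
10. n6.mk = 22  [D.tag + 17]
11. n6.tag = 21  [21]
12. n7.hot = true  [terminal]
13. n8.pre = 6  [terminal]
14. n6.ok = true  [b.hot == true]
15. n6.off = -8  [c.pre * 2 - 20]
16. n5.sig = 10  [D.tag + 5]
17. n5.mk = 11  [E.off * -1 + 3]
18. n2.cnt = 25  [A.live + 19]
19. n9.pre = -1  [terminal]
20. n10.tag = 12  [g.pre * -1 + 11]
21. n10.lab = false  [D₀.lab == true]
22. n11.cnt = false  [terminal]
23. n12.cnt = false  [D.tag > 12]
24. n13.tag = -9  [-9]
25. n13.lab = true  [C.cnt == false]
26. n14.fin = false  [terminal]
27. n15.key = 19  [terminal]
28. n16.key = 14  [terminal]
29. n13.sig = 21  [d₀.key + 2]
30. n13.mk = -6  [d₁.key + d₀.key - 39]
31. n17.key = 19  [terminal]
32. n12.val = 19  [D.mk + D.sig + 4]
33. n10.sig = 29  [C.val + 10]
34. n10.mk = 30  [C.val + 11]
35. n1.sig = 24  [D₁.sig * -2 + 82]
36. n1.mk = 3  [D₁.mk - 27]
37. n18.tag = 21  [D₀.mk + 18]
38. n18.lab = false  [D₀.mk > 3]
39. n19.live = 8  [8]
40. n19.key = 23  [D.tag + 2]
41. n20.mk = 22  [A.key * -2 + 68]
42. n20.tag = -9  [A.live + A.key - 40]
43. n21.live = 24  [E.tag + 33]
44. n21.key = -9  [E.tag + E.mk - 22]
45. n22.key = -7  [terminal]
46. n23.key = 4  [terminal]
47. n24.fin = true  [terminal]
48. n21.cnt = 28  [A.live * 3 - 44]
49. n25.tag = 19  [A.cnt * -2 + 75]
50. n25.lab = false  [E.tag > -9]
51. n26.hot = true  [terminal]
52. n25.sig = 17  [D.tag - 2]
53. n25.mk = 14  [D.tag - 5]
54. n20.ok = false  [D.sig > 17]
55. n20.off = 3  [3]
56. n19.cnt = 17  [(if E.ok then A.key else E.off) + 14]
57. n18.sig = 22  [(if D.lab then D.tag else A.cnt) + 5]
58. n18.mk = -8  [A.cnt - 25]
59. n0.lab = "vp"  ["vp"]
60. n0.val = 13  [D₀.sig + D₁.sig - 33]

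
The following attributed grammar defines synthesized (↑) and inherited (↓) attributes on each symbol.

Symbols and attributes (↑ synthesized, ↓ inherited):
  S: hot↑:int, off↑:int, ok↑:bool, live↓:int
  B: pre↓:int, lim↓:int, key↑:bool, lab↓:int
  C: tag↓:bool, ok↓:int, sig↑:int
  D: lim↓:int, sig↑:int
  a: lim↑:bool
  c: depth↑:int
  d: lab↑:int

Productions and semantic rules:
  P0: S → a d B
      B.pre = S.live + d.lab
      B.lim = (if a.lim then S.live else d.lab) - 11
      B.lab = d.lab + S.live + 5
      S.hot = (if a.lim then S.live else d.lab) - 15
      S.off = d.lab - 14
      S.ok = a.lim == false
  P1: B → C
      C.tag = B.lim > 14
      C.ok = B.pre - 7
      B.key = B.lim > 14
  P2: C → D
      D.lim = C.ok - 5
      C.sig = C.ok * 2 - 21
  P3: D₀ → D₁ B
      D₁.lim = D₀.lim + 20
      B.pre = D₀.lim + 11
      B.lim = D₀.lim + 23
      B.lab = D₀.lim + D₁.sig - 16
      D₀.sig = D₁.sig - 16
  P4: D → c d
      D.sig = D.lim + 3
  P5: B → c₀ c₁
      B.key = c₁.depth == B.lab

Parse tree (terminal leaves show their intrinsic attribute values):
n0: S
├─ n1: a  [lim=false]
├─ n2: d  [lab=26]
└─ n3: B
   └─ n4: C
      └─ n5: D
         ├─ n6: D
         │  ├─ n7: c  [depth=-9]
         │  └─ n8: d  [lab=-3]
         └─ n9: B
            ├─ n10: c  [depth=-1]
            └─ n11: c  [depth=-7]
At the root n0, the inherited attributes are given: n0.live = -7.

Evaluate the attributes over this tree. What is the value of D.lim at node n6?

27

1. n0.live = -7  [given at root]
2. n1.lim = false  [terminal]
3. n2.lab = 26  [terminal]
4. n3.pre = 19  [S.live + d.lab]
5. n3.lim = 15  [(if a.lim then S.live else d.lab) - 11]
6. n3.lab = 24  [d.lab + S.live + 5]
7. n4.tag = true  [B.lim > 14]
8. n4.ok = 12  [B.pre - 7]
9. n5.lim = 7  [C.ok - 5]
10. n6.lim = 27  [D₀.lim + 20]
11. n7.depth = -9  [terminal]
12. n8.lab = -3  [terminal]
13. n6.sig = 30  [D.lim + 3]
14. n9.pre = 18  [D₀.lim + 11]
15. n9.lim = 30  [D₀.lim + 23]
16. n9.lab = 21  [D₀.lim + D₁.sig - 16]
17. n10.depth = -1  [terminal]
18. n11.depth = -7  [terminal]
19. n9.key = false  [c₁.depth == B.lab]
20. n5.sig = 14  [D₁.sig - 16]
21. n4.sig = 3  [C.ok * 2 - 21]
22. n3.key = true  [B.lim > 14]
23. n0.hot = 11  [(if a.lim then S.live else d.lab) - 15]
24. n0.off = 12  [d.lab - 14]
25. n0.ok = true  [a.lim == false]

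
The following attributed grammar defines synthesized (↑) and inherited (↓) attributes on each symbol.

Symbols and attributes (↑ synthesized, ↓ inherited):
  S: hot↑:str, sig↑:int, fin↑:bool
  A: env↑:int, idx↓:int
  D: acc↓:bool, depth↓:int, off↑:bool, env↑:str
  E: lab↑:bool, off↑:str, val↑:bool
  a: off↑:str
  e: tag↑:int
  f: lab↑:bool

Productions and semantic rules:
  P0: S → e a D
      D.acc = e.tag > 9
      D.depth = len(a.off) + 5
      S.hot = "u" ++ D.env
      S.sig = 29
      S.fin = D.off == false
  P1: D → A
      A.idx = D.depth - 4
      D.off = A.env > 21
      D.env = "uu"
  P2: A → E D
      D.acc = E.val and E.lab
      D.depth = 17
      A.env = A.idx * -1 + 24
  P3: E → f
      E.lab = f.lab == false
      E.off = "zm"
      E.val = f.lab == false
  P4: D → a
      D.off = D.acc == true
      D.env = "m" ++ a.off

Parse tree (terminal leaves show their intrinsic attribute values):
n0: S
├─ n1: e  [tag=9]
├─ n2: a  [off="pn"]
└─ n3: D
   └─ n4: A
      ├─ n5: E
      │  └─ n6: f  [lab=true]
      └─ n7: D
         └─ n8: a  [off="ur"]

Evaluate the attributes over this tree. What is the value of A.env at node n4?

21

1. n1.tag = 9  [terminal]
2. n2.off = "pn"  [terminal]
3. n3.acc = false  [e.tag > 9]
4. n3.depth = 7  [len(a.off) + 5]
5. n4.idx = 3  [D.depth - 4]
6. n6.lab = true  [terminal]
7. n5.lab = false  [f.lab == false]
8. n5.off = "zm"  ["zm"]
9. n5.val = false  [f.lab == false]
10. n7.acc = false  [E.val and E.lab]
11. n7.depth = 17  [17]
12. n8.off = "ur"  [terminal]
13. n7.off = false  [D.acc == true]
14. n7.env = "mur"  ["m" ++ a.off]
15. n4.env = 21  [A.idx * -1 + 24]
16. n3.off = false  [A.env > 21]
17. n3.env = "uu"  ["uu"]
18. n0.hot = "uuu"  ["u" ++ D.env]
19. n0.sig = 29  [29]
20. n0.fin = true  [D.off == false]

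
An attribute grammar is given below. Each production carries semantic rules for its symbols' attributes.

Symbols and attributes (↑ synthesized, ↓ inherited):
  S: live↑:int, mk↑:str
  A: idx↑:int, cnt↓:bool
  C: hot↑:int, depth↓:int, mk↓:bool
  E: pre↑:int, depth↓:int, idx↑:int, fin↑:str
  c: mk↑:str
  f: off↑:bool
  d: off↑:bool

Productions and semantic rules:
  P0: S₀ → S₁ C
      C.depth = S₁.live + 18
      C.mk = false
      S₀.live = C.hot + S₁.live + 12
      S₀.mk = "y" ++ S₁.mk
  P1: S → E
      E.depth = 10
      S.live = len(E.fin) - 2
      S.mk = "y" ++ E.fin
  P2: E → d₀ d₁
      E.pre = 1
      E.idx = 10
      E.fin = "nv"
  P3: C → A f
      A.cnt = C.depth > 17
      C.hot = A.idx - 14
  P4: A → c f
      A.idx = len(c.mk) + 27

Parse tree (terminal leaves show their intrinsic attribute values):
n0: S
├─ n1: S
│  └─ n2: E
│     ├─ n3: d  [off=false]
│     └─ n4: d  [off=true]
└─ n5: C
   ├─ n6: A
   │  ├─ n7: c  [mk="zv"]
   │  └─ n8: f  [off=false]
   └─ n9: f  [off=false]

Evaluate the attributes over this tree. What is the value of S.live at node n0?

27

1. n2.depth = 10  [10]
2. n3.off = false  [terminal]
3. n4.off = true  [terminal]
4. n2.pre = 1  [1]
5. n2.idx = 10  [10]
6. n2.fin = "nv"  ["nv"]
7. n1.live = 0  [len(E.fin) - 2]
8. n1.mk = "ynv"  ["y" ++ E.fin]
9. n5.depth = 18  [S₁.live + 18]
10. n5.mk = false  [false]
11. n6.cnt = true  [C.depth > 17]
12. n7.mk = "zv"  [terminal]
13. n8.off = false  [terminal]
14. n6.idx = 29  [len(c.mk) + 27]
15. n9.off = false  [terminal]
16. n5.hot = 15  [A.idx - 14]
17. n0.live = 27  [C.hot + S₁.live + 12]
18. n0.mk = "yynv"  ["y" ++ S₁.mk]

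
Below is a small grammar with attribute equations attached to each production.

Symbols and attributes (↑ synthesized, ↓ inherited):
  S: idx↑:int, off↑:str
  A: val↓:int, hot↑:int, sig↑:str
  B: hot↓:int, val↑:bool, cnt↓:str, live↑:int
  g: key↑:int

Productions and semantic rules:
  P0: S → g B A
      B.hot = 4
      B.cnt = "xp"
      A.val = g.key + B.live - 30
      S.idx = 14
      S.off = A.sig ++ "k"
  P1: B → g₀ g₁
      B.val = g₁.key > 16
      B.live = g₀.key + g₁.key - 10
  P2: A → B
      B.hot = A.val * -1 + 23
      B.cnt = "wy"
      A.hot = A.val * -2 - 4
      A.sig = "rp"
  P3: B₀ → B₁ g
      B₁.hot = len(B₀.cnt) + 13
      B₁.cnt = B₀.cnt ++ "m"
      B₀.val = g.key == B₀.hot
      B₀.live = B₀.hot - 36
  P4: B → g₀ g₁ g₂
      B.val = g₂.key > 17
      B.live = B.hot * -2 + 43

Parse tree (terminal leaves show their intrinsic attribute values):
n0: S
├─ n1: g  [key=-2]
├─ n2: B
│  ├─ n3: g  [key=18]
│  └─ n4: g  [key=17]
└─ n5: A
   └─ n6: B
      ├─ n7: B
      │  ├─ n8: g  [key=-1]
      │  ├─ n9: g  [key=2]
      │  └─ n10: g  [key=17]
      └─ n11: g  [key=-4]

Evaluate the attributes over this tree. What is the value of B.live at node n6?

1. n1.key = -2  [terminal]
2. n2.hot = 4  [4]
3. n2.cnt = "xp"  ["xp"]
4. n3.key = 18  [terminal]
5. n4.key = 17  [terminal]
6. n2.val = true  [g₁.key > 16]
7. n2.live = 25  [g₀.key + g₁.key - 10]
8. n5.val = -7  [g.key + B.live - 30]
9. n6.hot = 30  [A.val * -1 + 23]
10. n6.cnt = "wy"  ["wy"]
11. n7.hot = 15  [len(B₀.cnt) + 13]
12. n7.cnt = "wym"  [B₀.cnt ++ "m"]
13. n8.key = -1  [terminal]
14. n9.key = 2  [terminal]
15. n10.key = 17  [terminal]
16. n7.val = false  [g₂.key > 17]
17. n7.live = 13  [B.hot * -2 + 43]
18. n11.key = -4  [terminal]
19. n6.val = false  [g.key == B₀.hot]
20. n6.live = -6  [B₀.hot - 36]
21. n5.hot = 10  [A.val * -2 - 4]
22. n5.sig = "rp"  ["rp"]
23. n0.idx = 14  [14]
24. n0.off = "rpk"  [A.sig ++ "k"]

-6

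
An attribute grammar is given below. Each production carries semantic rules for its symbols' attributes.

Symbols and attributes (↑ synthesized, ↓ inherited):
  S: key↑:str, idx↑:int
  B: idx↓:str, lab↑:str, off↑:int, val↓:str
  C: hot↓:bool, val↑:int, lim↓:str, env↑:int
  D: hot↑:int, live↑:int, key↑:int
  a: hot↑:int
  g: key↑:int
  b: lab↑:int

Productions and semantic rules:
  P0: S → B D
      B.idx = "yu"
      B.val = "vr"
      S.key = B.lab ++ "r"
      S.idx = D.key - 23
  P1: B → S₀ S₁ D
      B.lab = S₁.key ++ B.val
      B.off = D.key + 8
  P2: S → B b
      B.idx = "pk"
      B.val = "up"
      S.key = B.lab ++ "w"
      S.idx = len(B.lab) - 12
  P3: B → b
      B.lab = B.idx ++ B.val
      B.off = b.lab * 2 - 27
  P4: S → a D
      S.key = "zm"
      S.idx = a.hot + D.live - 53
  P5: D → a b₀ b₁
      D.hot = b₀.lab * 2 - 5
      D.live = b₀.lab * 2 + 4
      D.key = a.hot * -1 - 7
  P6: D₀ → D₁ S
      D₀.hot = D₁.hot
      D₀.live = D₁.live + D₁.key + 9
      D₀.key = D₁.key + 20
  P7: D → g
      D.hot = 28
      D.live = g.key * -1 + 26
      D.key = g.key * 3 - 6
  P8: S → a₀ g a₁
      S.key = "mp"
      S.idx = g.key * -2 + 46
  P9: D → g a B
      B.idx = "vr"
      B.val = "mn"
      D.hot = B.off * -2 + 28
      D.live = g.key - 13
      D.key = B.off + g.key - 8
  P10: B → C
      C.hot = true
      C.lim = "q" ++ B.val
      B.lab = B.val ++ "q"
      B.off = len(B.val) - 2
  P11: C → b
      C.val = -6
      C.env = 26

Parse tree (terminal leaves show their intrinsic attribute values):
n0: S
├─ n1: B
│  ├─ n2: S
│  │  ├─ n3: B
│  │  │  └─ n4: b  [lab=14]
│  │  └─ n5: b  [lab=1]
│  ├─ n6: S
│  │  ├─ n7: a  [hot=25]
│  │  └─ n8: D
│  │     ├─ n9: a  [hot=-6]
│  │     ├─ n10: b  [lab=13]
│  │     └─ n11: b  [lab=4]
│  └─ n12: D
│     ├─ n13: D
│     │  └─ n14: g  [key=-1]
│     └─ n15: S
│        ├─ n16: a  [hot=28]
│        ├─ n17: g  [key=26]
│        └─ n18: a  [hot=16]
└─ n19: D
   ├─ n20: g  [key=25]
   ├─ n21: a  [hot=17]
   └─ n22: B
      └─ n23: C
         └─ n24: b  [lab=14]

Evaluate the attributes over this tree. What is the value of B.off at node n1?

1. n1.idx = "yu"  ["yu"]
2. n1.val = "vr"  ["vr"]
3. n3.idx = "pk"  ["pk"]
4. n3.val = "up"  ["up"]
5. n4.lab = 14  [terminal]
6. n3.lab = "pkup"  [B.idx ++ B.val]
7. n3.off = 1  [b.lab * 2 - 27]
8. n5.lab = 1  [terminal]
9. n2.key = "pkupw"  [B.lab ++ "w"]
10. n2.idx = -8  [len(B.lab) - 12]
11. n7.hot = 25  [terminal]
12. n9.hot = -6  [terminal]
13. n10.lab = 13  [terminal]
14. n11.lab = 4  [terminal]
15. n8.hot = 21  [b₀.lab * 2 - 5]
16. n8.live = 30  [b₀.lab * 2 + 4]
17. n8.key = -1  [a.hot * -1 - 7]
18. n6.key = "zm"  ["zm"]
19. n6.idx = 2  [a.hot + D.live - 53]
20. n14.key = -1  [terminal]
21. n13.hot = 28  [28]
22. n13.live = 27  [g.key * -1 + 26]
23. n13.key = -9  [g.key * 3 - 6]
24. n16.hot = 28  [terminal]
25. n17.key = 26  [terminal]
26. n18.hot = 16  [terminal]
27. n15.key = "mp"  ["mp"]
28. n15.idx = -6  [g.key * -2 + 46]
29. n12.hot = 28  [D₁.hot]
30. n12.live = 27  [D₁.live + D₁.key + 9]
31. n12.key = 11  [D₁.key + 20]
32. n1.lab = "zmvr"  [S₁.key ++ B.val]
33. n1.off = 19  [D.key + 8]
34. n20.key = 25  [terminal]
35. n21.hot = 17  [terminal]
36. n22.idx = "vr"  ["vr"]
37. n22.val = "mn"  ["mn"]
38. n23.hot = true  [true]
39. n23.lim = "qmn"  ["q" ++ B.val]
40. n24.lab = 14  [terminal]
41. n23.val = -6  [-6]
42. n23.env = 26  [26]
43. n22.lab = "mnq"  [B.val ++ "q"]
44. n22.off = 0  [len(B.val) - 2]
45. n19.hot = 28  [B.off * -2 + 28]
46. n19.live = 12  [g.key - 13]
47. n19.key = 17  [B.off + g.key - 8]
48. n0.key = "zmvrr"  [B.lab ++ "r"]
49. n0.idx = -6  [D.key - 23]

19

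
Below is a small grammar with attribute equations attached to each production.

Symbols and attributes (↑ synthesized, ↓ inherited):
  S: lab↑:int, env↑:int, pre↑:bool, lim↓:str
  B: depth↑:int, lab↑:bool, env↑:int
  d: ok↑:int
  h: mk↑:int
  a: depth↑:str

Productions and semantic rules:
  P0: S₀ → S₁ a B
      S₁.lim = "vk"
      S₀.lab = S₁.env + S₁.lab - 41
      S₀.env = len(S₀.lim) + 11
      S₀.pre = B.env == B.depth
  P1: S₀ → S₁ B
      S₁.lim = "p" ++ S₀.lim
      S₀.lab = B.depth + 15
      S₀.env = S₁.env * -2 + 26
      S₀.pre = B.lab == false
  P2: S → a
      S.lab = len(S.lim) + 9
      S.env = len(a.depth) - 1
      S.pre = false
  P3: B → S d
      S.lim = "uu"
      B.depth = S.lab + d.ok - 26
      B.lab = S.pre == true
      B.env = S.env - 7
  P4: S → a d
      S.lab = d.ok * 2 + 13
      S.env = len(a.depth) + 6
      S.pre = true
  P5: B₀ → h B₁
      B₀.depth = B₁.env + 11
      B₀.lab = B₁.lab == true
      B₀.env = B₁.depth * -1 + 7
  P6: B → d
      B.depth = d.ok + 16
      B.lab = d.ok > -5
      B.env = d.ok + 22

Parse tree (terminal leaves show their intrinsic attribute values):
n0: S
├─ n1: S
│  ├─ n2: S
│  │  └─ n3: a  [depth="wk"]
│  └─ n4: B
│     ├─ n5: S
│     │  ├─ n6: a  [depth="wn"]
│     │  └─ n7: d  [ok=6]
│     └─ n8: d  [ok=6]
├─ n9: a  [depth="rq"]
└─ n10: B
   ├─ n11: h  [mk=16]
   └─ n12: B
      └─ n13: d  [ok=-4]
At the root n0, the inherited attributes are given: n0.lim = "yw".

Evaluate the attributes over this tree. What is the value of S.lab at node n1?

20

1. n0.lim = "yw"  [given at root]
2. n1.lim = "vk"  ["vk"]
3. n2.lim = "pvk"  ["p" ++ S₀.lim]
4. n3.depth = "wk"  [terminal]
5. n2.lab = 12  [len(S.lim) + 9]
6. n2.env = 1  [len(a.depth) - 1]
7. n2.pre = false  [false]
8. n5.lim = "uu"  ["uu"]
9. n6.depth = "wn"  [terminal]
10. n7.ok = 6  [terminal]
11. n5.lab = 25  [d.ok * 2 + 13]
12. n5.env = 8  [len(a.depth) + 6]
13. n5.pre = true  [true]
14. n8.ok = 6  [terminal]
15. n4.depth = 5  [S.lab + d.ok - 26]
16. n4.lab = true  [S.pre == true]
17. n4.env = 1  [S.env - 7]
18. n1.lab = 20  [B.depth + 15]
19. n1.env = 24  [S₁.env * -2 + 26]
20. n1.pre = false  [B.lab == false]
21. n9.depth = "rq"  [terminal]
22. n11.mk = 16  [terminal]
23. n13.ok = -4  [terminal]
24. n12.depth = 12  [d.ok + 16]
25. n12.lab = true  [d.ok > -5]
26. n12.env = 18  [d.ok + 22]
27. n10.depth = 29  [B₁.env + 11]
28. n10.lab = true  [B₁.lab == true]
29. n10.env = -5  [B₁.depth * -1 + 7]
30. n0.lab = 3  [S₁.env + S₁.lab - 41]
31. n0.env = 13  [len(S₀.lim) + 11]
32. n0.pre = false  [B.env == B.depth]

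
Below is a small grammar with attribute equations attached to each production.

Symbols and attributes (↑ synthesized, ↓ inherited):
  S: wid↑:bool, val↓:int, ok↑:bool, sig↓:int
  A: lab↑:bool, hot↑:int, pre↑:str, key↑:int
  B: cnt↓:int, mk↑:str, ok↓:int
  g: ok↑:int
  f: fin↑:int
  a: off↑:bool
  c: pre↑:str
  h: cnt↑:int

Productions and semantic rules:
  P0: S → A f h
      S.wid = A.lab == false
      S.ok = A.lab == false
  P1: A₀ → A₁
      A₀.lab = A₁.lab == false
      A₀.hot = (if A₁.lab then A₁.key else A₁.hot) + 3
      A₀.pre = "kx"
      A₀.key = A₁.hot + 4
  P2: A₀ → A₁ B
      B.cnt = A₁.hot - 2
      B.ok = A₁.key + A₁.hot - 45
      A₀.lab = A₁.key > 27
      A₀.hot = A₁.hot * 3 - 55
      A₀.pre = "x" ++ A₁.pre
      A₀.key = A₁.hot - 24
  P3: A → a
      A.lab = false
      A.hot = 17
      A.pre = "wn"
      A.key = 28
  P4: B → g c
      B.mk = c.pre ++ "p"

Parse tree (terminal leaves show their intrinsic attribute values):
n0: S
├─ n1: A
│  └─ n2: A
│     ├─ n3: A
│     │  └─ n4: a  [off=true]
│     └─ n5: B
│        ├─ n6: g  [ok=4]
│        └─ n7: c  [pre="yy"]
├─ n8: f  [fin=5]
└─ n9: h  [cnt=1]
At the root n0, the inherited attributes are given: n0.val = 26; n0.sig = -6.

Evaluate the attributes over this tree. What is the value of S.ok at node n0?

1. n0.val = 26  [given at root]
2. n0.sig = -6  [given at root]
3. n4.off = true  [terminal]
4. n3.lab = false  [false]
5. n3.hot = 17  [17]
6. n3.pre = "wn"  ["wn"]
7. n3.key = 28  [28]
8. n5.cnt = 15  [A₁.hot - 2]
9. n5.ok = 0  [A₁.key + A₁.hot - 45]
10. n6.ok = 4  [terminal]
11. n7.pre = "yy"  [terminal]
12. n5.mk = "yyp"  [c.pre ++ "p"]
13. n2.lab = true  [A₁.key > 27]
14. n2.hot = -4  [A₁.hot * 3 - 55]
15. n2.pre = "xwn"  ["x" ++ A₁.pre]
16. n2.key = -7  [A₁.hot - 24]
17. n1.lab = false  [A₁.lab == false]
18. n1.hot = -4  [(if A₁.lab then A₁.key else A₁.hot) + 3]
19. n1.pre = "kx"  ["kx"]
20. n1.key = 0  [A₁.hot + 4]
21. n8.fin = 5  [terminal]
22. n9.cnt = 1  [terminal]
23. n0.wid = true  [A.lab == false]
24. n0.ok = true  [A.lab == false]

true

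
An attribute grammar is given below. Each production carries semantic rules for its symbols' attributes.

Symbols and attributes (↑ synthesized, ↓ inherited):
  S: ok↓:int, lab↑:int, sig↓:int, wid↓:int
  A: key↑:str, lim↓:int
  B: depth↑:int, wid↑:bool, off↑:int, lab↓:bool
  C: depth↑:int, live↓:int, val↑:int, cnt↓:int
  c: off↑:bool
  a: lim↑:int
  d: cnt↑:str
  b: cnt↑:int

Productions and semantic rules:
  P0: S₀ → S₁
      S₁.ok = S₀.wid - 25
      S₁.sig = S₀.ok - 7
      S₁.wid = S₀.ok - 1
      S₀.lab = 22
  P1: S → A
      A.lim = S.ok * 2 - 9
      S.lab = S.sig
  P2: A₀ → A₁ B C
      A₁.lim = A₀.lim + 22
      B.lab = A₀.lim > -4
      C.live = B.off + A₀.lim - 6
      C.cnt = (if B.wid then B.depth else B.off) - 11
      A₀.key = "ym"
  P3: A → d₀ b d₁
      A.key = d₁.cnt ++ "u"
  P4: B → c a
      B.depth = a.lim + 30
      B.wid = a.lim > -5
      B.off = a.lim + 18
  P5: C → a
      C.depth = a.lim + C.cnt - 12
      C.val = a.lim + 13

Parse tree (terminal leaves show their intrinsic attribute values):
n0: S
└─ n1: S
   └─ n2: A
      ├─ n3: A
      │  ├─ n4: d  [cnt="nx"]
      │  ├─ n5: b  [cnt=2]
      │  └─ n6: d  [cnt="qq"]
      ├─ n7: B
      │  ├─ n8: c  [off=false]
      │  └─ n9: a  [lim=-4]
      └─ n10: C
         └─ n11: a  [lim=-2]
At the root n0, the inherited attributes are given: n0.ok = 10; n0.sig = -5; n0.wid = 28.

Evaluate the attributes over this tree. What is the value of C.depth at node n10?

1. n0.ok = 10  [given at root]
2. n0.sig = -5  [given at root]
3. n0.wid = 28  [given at root]
4. n1.ok = 3  [S₀.wid - 25]
5. n1.sig = 3  [S₀.ok - 7]
6. n1.wid = 9  [S₀.ok - 1]
7. n2.lim = -3  [S.ok * 2 - 9]
8. n3.lim = 19  [A₀.lim + 22]
9. n4.cnt = "nx"  [terminal]
10. n5.cnt = 2  [terminal]
11. n6.cnt = "qq"  [terminal]
12. n3.key = "qqu"  [d₁.cnt ++ "u"]
13. n7.lab = true  [A₀.lim > -4]
14. n8.off = false  [terminal]
15. n9.lim = -4  [terminal]
16. n7.depth = 26  [a.lim + 30]
17. n7.wid = true  [a.lim > -5]
18. n7.off = 14  [a.lim + 18]
19. n10.live = 5  [B.off + A₀.lim - 6]
20. n10.cnt = 15  [(if B.wid then B.depth else B.off) - 11]
21. n11.lim = -2  [terminal]
22. n10.depth = 1  [a.lim + C.cnt - 12]
23. n10.val = 11  [a.lim + 13]
24. n2.key = "ym"  ["ym"]
25. n1.lab = 3  [S.sig]
26. n0.lab = 22  [22]

1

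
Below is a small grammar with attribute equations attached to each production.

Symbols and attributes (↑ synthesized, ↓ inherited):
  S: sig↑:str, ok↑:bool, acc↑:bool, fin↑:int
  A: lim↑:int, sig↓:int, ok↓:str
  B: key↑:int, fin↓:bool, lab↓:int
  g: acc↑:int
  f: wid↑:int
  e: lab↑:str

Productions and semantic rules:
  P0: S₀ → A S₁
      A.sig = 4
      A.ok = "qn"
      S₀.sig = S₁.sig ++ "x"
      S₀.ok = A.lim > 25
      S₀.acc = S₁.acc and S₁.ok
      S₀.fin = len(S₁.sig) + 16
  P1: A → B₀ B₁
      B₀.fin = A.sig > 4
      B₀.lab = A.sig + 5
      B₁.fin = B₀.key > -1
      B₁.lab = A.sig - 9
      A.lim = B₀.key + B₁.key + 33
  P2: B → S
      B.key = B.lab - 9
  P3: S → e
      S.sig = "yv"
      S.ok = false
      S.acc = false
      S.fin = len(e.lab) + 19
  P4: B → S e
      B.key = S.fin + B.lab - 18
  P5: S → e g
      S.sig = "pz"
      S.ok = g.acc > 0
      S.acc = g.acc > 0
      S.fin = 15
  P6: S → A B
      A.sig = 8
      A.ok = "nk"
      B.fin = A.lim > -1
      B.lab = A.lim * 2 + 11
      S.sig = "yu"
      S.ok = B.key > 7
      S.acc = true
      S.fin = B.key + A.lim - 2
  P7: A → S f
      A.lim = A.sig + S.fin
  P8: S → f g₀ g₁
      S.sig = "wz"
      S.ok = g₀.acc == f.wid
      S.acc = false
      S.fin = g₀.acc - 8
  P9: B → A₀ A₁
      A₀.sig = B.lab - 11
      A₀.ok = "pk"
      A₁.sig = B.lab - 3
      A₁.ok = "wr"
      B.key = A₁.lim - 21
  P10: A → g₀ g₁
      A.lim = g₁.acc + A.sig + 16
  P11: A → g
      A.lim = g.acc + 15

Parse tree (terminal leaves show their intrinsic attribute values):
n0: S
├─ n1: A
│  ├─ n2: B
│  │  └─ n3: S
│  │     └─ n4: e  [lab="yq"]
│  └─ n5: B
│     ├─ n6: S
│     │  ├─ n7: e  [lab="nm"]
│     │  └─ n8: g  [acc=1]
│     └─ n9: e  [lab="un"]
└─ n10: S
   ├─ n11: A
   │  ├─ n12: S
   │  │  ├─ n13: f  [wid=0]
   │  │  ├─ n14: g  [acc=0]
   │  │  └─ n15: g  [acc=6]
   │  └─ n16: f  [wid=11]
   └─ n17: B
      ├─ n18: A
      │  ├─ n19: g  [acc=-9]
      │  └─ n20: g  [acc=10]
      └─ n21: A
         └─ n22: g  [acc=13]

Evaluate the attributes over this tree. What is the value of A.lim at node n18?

26

1. n1.sig = 4  [4]
2. n1.ok = "qn"  ["qn"]
3. n2.fin = false  [A.sig > 4]
4. n2.lab = 9  [A.sig + 5]
5. n4.lab = "yq"  [terminal]
6. n3.sig = "yv"  ["yv"]
7. n3.ok = false  [false]
8. n3.acc = false  [false]
9. n3.fin = 21  [len(e.lab) + 19]
10. n2.key = 0  [B.lab - 9]
11. n5.fin = true  [B₀.key > -1]
12. n5.lab = -5  [A.sig - 9]
13. n7.lab = "nm"  [terminal]
14. n8.acc = 1  [terminal]
15. n6.sig = "pz"  ["pz"]
16. n6.ok = true  [g.acc > 0]
17. n6.acc = true  [g.acc > 0]
18. n6.fin = 15  [15]
19. n9.lab = "un"  [terminal]
20. n5.key = -8  [S.fin + B.lab - 18]
21. n1.lim = 25  [B₀.key + B₁.key + 33]
22. n11.sig = 8  [8]
23. n11.ok = "nk"  ["nk"]
24. n13.wid = 0  [terminal]
25. n14.acc = 0  [terminal]
26. n15.acc = 6  [terminal]
27. n12.sig = "wz"  ["wz"]
28. n12.ok = true  [g₀.acc == f.wid]
29. n12.acc = false  [false]
30. n12.fin = -8  [g₀.acc - 8]
31. n16.wid = 11  [terminal]
32. n11.lim = 0  [A.sig + S.fin]
33. n17.fin = true  [A.lim > -1]
34. n17.lab = 11  [A.lim * 2 + 11]
35. n18.sig = 0  [B.lab - 11]
36. n18.ok = "pk"  ["pk"]
37. n19.acc = -9  [terminal]
38. n20.acc = 10  [terminal]
39. n18.lim = 26  [g₁.acc + A.sig + 16]
40. n21.sig = 8  [B.lab - 3]
41. n21.ok = "wr"  ["wr"]
42. n22.acc = 13  [terminal]
43. n21.lim = 28  [g.acc + 15]
44. n17.key = 7  [A₁.lim - 21]
45. n10.sig = "yu"  ["yu"]
46. n10.ok = false  [B.key > 7]
47. n10.acc = true  [true]
48. n10.fin = 5  [B.key + A.lim - 2]
49. n0.sig = "yux"  [S₁.sig ++ "x"]
50. n0.ok = false  [A.lim > 25]
51. n0.acc = false  [S₁.acc and S₁.ok]
52. n0.fin = 18  [len(S₁.sig) + 16]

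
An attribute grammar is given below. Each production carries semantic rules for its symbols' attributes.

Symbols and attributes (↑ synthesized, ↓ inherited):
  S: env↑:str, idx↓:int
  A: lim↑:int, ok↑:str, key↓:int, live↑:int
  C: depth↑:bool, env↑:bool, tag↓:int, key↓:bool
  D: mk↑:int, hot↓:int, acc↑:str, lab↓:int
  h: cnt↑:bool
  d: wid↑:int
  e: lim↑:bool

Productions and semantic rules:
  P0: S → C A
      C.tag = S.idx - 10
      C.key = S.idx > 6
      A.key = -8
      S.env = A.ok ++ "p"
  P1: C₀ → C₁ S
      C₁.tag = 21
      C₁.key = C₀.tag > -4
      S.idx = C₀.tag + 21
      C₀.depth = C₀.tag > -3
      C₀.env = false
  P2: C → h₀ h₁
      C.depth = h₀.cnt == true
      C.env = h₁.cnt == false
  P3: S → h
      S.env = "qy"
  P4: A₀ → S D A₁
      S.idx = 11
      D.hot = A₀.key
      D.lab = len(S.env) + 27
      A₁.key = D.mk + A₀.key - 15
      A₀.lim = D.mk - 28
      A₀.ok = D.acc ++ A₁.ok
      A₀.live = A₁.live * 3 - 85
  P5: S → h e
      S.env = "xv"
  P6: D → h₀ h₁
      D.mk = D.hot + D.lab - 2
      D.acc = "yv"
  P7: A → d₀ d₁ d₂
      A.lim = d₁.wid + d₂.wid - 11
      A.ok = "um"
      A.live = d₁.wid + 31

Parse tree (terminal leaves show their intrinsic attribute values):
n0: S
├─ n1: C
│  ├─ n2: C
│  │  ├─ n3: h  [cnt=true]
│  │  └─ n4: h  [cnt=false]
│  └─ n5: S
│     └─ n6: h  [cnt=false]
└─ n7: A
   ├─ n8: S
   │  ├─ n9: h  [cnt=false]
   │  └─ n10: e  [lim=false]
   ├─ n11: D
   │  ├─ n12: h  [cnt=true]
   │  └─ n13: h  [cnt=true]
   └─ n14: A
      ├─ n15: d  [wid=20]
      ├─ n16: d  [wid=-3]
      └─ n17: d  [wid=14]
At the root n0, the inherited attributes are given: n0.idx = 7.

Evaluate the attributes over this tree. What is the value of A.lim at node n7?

-9

1. n0.idx = 7  [given at root]
2. n1.tag = -3  [S.idx - 10]
3. n1.key = true  [S.idx > 6]
4. n2.tag = 21  [21]
5. n2.key = true  [C₀.tag > -4]
6. n3.cnt = true  [terminal]
7. n4.cnt = false  [terminal]
8. n2.depth = true  [h₀.cnt == true]
9. n2.env = true  [h₁.cnt == false]
10. n5.idx = 18  [C₀.tag + 21]
11. n6.cnt = false  [terminal]
12. n5.env = "qy"  ["qy"]
13. n1.depth = false  [C₀.tag > -3]
14. n1.env = false  [false]
15. n7.key = -8  [-8]
16. n8.idx = 11  [11]
17. n9.cnt = false  [terminal]
18. n10.lim = false  [terminal]
19. n8.env = "xv"  ["xv"]
20. n11.hot = -8  [A₀.key]
21. n11.lab = 29  [len(S.env) + 27]
22. n12.cnt = true  [terminal]
23. n13.cnt = true  [terminal]
24. n11.mk = 19  [D.hot + D.lab - 2]
25. n11.acc = "yv"  ["yv"]
26. n14.key = -4  [D.mk + A₀.key - 15]
27. n15.wid = 20  [terminal]
28. n16.wid = -3  [terminal]
29. n17.wid = 14  [terminal]
30. n14.lim = 0  [d₁.wid + d₂.wid - 11]
31. n14.ok = "um"  ["um"]
32. n14.live = 28  [d₁.wid + 31]
33. n7.lim = -9  [D.mk - 28]
34. n7.ok = "yvum"  [D.acc ++ A₁.ok]
35. n7.live = -1  [A₁.live * 3 - 85]
36. n0.env = "yvump"  [A.ok ++ "p"]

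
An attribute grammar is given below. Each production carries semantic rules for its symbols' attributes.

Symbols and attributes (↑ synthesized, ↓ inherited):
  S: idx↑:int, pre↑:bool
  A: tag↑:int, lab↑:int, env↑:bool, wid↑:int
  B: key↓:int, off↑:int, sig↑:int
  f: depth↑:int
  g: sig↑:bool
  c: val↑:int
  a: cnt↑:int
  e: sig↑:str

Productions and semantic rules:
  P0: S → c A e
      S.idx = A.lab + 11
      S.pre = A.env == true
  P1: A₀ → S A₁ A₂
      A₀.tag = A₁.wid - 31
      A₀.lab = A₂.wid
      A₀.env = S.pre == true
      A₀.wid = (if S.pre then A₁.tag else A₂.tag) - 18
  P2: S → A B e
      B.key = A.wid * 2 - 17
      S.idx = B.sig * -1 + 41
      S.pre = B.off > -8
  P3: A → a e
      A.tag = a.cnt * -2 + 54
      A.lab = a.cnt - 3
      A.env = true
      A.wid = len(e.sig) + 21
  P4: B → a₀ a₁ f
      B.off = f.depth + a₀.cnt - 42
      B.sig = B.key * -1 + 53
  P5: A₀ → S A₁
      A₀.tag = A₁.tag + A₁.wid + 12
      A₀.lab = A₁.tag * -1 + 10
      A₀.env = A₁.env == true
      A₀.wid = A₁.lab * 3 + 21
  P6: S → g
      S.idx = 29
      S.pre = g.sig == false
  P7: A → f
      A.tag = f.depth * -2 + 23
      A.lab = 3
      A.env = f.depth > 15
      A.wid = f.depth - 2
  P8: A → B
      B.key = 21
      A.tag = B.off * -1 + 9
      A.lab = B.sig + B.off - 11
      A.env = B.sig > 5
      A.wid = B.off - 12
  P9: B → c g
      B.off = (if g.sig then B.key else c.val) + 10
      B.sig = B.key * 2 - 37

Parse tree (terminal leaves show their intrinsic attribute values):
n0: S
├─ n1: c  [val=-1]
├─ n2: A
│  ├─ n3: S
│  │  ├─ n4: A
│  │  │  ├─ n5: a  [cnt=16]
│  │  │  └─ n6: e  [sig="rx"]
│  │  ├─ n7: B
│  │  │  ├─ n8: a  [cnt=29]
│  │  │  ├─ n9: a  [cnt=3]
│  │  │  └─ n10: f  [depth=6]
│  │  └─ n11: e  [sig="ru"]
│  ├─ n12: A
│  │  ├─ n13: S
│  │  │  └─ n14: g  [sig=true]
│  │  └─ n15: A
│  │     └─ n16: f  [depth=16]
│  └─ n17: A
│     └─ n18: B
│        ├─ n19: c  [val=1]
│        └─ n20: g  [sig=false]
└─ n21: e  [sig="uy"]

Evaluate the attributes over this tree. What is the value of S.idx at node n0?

10

1. n1.val = -1  [terminal]
2. n5.cnt = 16  [terminal]
3. n6.sig = "rx"  [terminal]
4. n4.tag = 22  [a.cnt * -2 + 54]
5. n4.lab = 13  [a.cnt - 3]
6. n4.env = true  [true]
7. n4.wid = 23  [len(e.sig) + 21]
8. n7.key = 29  [A.wid * 2 - 17]
9. n8.cnt = 29  [terminal]
10. n9.cnt = 3  [terminal]
11. n10.depth = 6  [terminal]
12. n7.off = -7  [f.depth + a₀.cnt - 42]
13. n7.sig = 24  [B.key * -1 + 53]
14. n11.sig = "ru"  [terminal]
15. n3.idx = 17  [B.sig * -1 + 41]
16. n3.pre = true  [B.off > -8]
17. n14.sig = true  [terminal]
18. n13.idx = 29  [29]
19. n13.pre = false  [g.sig == false]
20. n16.depth = 16  [terminal]
21. n15.tag = -9  [f.depth * -2 + 23]
22. n15.lab = 3  [3]
23. n15.env = true  [f.depth > 15]
24. n15.wid = 14  [f.depth - 2]
25. n12.tag = 17  [A₁.tag + A₁.wid + 12]
26. n12.lab = 19  [A₁.tag * -1 + 10]
27. n12.env = true  [A₁.env == true]
28. n12.wid = 30  [A₁.lab * 3 + 21]
29. n18.key = 21  [21]
30. n19.val = 1  [terminal]
31. n20.sig = false  [terminal]
32. n18.off = 11  [(if g.sig then B.key else c.val) + 10]
33. n18.sig = 5  [B.key * 2 - 37]
34. n17.tag = -2  [B.off * -1 + 9]
35. n17.lab = 5  [B.sig + B.off - 11]
36. n17.env = false  [B.sig > 5]
37. n17.wid = -1  [B.off - 12]
38. n2.tag = -1  [A₁.wid - 31]
39. n2.lab = -1  [A₂.wid]
40. n2.env = true  [S.pre == true]
41. n2.wid = -1  [(if S.pre then A₁.tag else A₂.tag) - 18]
42. n21.sig = "uy"  [terminal]
43. n0.idx = 10  [A.lab + 11]
44. n0.pre = true  [A.env == true]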